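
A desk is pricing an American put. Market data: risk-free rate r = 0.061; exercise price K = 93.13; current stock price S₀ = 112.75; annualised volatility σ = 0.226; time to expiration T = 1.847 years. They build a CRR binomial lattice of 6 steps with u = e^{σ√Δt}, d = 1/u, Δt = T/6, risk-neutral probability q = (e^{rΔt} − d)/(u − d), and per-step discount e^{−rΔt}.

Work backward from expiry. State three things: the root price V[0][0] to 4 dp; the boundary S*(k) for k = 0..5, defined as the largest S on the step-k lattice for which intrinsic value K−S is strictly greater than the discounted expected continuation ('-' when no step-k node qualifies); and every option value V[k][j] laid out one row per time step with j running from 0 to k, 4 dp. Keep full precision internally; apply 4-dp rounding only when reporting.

price = 2.9731
boundary = - - - 77.4010 68.2795 77.4010
tree:
2.9731
5.3418 1.0917
9.3344 2.1822 0.2160
15.7290 4.3011 0.4827 0.0000
24.8505 8.3252 1.0789 0.0000 0.0000
32.8971 15.7290 2.4112 0.0000 0.0000 0.0000
39.9955 24.8505 5.3888 0.0000 0.0000 0.0000 0.0000

params: Δt=0.30783 u=1.13359 d=0.88215 q=0.54408 e^(-rΔt)=0.98140
t_6 payoffs: 39.9955 24.8505 5.3888 0.0000 0.0000 0.0000 0.0000
t_5: node(5,0) S=60.2329 payoff=32.8971 vs cont=31.1647 → 32.8971 [stop]  node(5,1) S=77.4010 payoff=15.7290 vs cont=13.9965 → 15.7290 [stop]  node(5,2) S=99.4626 payoff=0.0000 vs cont=2.4112 → 2.4112 [wait]  node(5,3) S=127.8124 payoff=0.0000 vs cont=0.0000 → 0.0000 [wait]  node(5,4) S=164.2428 payoff=0.0000 vs cont=0.0000 → 0.0000 [wait]  node(5,5) S=211.0569 payoff=0.0000 vs cont=0.0000 → 0.0000 [wait]  ⇒ S*(5)=77.4010
t_4: node(4,0) S=68.2795 payoff=24.8505 vs cont=23.1181 → 24.8505 [stop]  node(4,1) S=87.7412 payoff=5.3888 vs cont=8.3252 → 8.3252 [wait]  node(4,2) S=112.7500 payoff=0.0000 vs cont=1.0789 → 1.0789 [wait]  node(4,3) S=144.8871 payoff=0.0000 vs cont=0.0000 → 0.0000 [wait]  node(4,4) S=186.1843 payoff=0.0000 vs cont=0.0000 → 0.0000 [wait]  ⇒ S*(4)=68.2795
t_3: node(3,0) S=77.4010 payoff=15.7290 vs cont=15.5644 → 15.7290 [stop]  node(3,1) S=99.4626 payoff=0.0000 vs cont=4.3011 → 4.3011 [wait]  node(3,2) S=127.8124 payoff=0.0000 vs cont=0.4827 → 0.4827 [wait]  node(3,3) S=164.2428 payoff=0.0000 vs cont=0.0000 → 0.0000 [wait]  ⇒ S*(3)=77.4010
t_2: node(2,0) S=87.7412 payoff=5.3888 vs cont=9.3344 → 9.3344 [wait]  node(2,1) S=112.7500 payoff=0.0000 vs cont=2.1822 → 2.1822 [wait]  node(2,2) S=144.8871 payoff=0.0000 vs cont=0.2160 → 0.2160 [wait]  ⇒ S*(2)=-
t_1: node(1,0) S=99.4626 payoff=0.0000 vs cont=5.3418 → 5.3418 [wait]  node(1,1) S=127.8124 payoff=0.0000 vs cont=1.0917 → 1.0917 [wait]  ⇒ S*(1)=-
t_0: node(0,0) S=112.7500 payoff=0.0000 vs cont=2.9731 → 2.9731 [wait]  ⇒ S*(0)=-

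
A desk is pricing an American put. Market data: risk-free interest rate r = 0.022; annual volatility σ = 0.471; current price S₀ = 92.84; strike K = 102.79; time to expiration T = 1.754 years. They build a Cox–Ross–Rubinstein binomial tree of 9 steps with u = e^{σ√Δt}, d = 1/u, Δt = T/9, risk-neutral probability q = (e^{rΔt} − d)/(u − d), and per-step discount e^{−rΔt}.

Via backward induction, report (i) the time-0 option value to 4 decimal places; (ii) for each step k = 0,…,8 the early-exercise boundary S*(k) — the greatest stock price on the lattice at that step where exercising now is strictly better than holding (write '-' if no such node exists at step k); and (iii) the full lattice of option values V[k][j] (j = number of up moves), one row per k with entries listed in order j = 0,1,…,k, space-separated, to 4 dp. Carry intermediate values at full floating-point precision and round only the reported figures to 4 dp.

price = 27.4260
boundary = - - - - 40.4135 49.7540 40.4135 49.7540 61.2534
tree:
27.4260
35.2345 18.4597
43.9878 25.2254 10.6411
53.2383 33.4732 15.7194 4.7423
62.3765 42.9432 22.6010 7.7381 1.2481
69.9636 53.0360 31.4240 12.3910 2.3147 0.0000
76.1262 62.3765 41.8991 19.3453 4.2926 0.0000 0.0000
81.1320 69.9636 53.0360 29.1369 7.9608 0.0000 0.0000 0.0000
85.1979 76.1262 62.3765 41.5366 14.7635 0.0000 0.0000 0.0000 0.0000
88.5006 81.1320 69.9636 53.0360 27.3793 0.0000 0.0000 0.0000 0.0000 0.0000

params: Δt=0.19489 u=1.23113 d=0.81226 q=0.45846 e^(-rΔt)=0.99572
t_9 payoffs: 88.5006 81.1320 69.9636 53.0360 27.3793 0.0000 0.0000 0.0000 0.0000 0.0000
t_8: node(8,0) S=17.5921 payoff=85.1979 vs cont=84.7582 → 85.1979 [stop]  node(8,1) S=26.6638 payoff=76.1262 vs cont=75.6865 → 76.1262 [stop]  node(8,2) S=40.4135 payoff=62.3765 vs cont=61.9368 → 62.3765 [stop]  node(8,3) S=61.2534 payoff=41.5366 vs cont=41.0968 → 41.5366 [stop]  node(8,4) S=92.8400 payoff=9.9500 vs cont=14.7635 → 14.7635 [wait]  node(8,5) S=140.7148 payoff=0.0000 vs cont=0.0000 → 0.0000 [wait]  node(8,6) S=213.2771 payoff=0.0000 vs cont=0.0000 → 0.0000 [wait]  node(8,7) S=323.2577 payoff=0.0000 vs cont=0.0000 → 0.0000 [wait]  node(8,8) S=489.9519 payoff=0.0000 vs cont=0.0000 → 0.0000 [wait]  ⇒ S*(8)=61.2534
t_7: node(7,0) S=21.6580 payoff=81.1320 vs cont=80.6922 → 81.1320 [stop]  node(7,1) S=32.8264 payoff=69.9636 vs cont=69.5238 → 69.9636 [stop]  node(7,2) S=49.7540 payoff=53.0360 vs cont=52.5962 → 53.0360 [stop]  node(7,3) S=75.4107 payoff=27.3793 vs cont=29.1369 → 29.1369 [wait]  node(7,4) S=114.2977 payoff=0.0000 vs cont=7.9608 → 7.9608 [wait]  node(7,5) S=173.2375 payoff=0.0000 vs cont=0.0000 → 0.0000 [wait]  node(7,6) S=262.5709 payoff=0.0000 vs cont=0.0000 → 0.0000 [wait]  node(7,7) S=397.9708 payoff=0.0000 vs cont=0.0000 → 0.0000 [wait]  ⇒ S*(7)=49.7540
t_6: node(6,0) S=26.6638 payoff=76.1262 vs cont=75.6865 → 76.1262 [stop]  node(6,1) S=40.4135 payoff=62.3765 vs cont=61.9368 → 62.3765 [stop]  node(6,2) S=61.2534 payoff=41.5366 vs cont=41.8991 → 41.8991 [wait]  node(6,3) S=92.8400 payoff=9.9500 vs cont=19.3453 → 19.3453 [wait]  node(6,4) S=140.7148 payoff=0.0000 vs cont=4.2926 → 4.2926 [wait]  node(6,5) S=213.2771 payoff=0.0000 vs cont=0.0000 → 0.0000 [wait]  node(6,6) S=323.2577 payoff=0.0000 vs cont=0.0000 → 0.0000 [wait]  ⇒ S*(6)=40.4135
t_5: node(5,0) S=32.8264 payoff=69.9636 vs cont=69.5238 → 69.9636 [stop]  node(5,1) S=49.7540 payoff=53.0360 vs cont=52.7617 → 53.0360 [stop]  node(5,2) S=75.4107 payoff=27.3793 vs cont=31.4240 → 31.4240 [wait]  node(5,3) S=114.2977 payoff=0.0000 vs cont=12.3910 → 12.3910 [wait]  node(5,4) S=173.2375 payoff=0.0000 vs cont=2.3147 → 2.3147 [wait]  node(5,5) S=262.5709 payoff=0.0000 vs cont=0.0000 → 0.0000 [wait]  ⇒ S*(5)=49.7540
t_4: node(4,0) S=40.4135 payoff=62.3765 vs cont=61.9368 → 62.3765 [stop]  node(4,1) S=61.2534 payoff=41.5366 vs cont=42.9432 → 42.9432 [wait]  node(4,2) S=92.8400 payoff=9.9500 vs cont=22.6010 → 22.6010 [wait]  node(4,3) S=140.7148 payoff=0.0000 vs cont=7.7381 → 7.7381 [wait]  node(4,4) S=213.2771 payoff=0.0000 vs cont=1.2481 → 1.2481 [wait]  ⇒ S*(4)=40.4135
t_3: node(3,0) S=49.7540 payoff=53.0360 vs cont=53.2383 → 53.2383 [wait]  node(3,1) S=75.4107 payoff=27.3793 vs cont=33.4732 → 33.4732 [wait]  node(3,2) S=114.2977 payoff=0.0000 vs cont=15.7194 → 15.7194 [wait]  node(3,3) S=173.2375 payoff=0.0000 vs cont=4.7423 → 4.7423 [wait]  ⇒ S*(3)=-
t_2: node(2,0) S=61.2534 payoff=41.5366 vs cont=43.9878 → 43.9878 [wait]  node(2,1) S=92.8400 payoff=9.9500 vs cont=25.2254 → 25.2254 [wait]  node(2,2) S=140.7148 payoff=0.0000 vs cont=10.6411 → 10.6411 [wait]  ⇒ S*(2)=-
t_1: node(1,0) S=75.4107 payoff=27.3793 vs cont=35.2345 → 35.2345 [wait]  node(1,1) S=114.2977 payoff=0.0000 vs cont=18.4597 → 18.4597 [wait]  ⇒ S*(1)=-
t_0: node(0,0) S=92.8400 payoff=9.9500 vs cont=27.4260 → 27.4260 [wait]  ⇒ S*(0)=-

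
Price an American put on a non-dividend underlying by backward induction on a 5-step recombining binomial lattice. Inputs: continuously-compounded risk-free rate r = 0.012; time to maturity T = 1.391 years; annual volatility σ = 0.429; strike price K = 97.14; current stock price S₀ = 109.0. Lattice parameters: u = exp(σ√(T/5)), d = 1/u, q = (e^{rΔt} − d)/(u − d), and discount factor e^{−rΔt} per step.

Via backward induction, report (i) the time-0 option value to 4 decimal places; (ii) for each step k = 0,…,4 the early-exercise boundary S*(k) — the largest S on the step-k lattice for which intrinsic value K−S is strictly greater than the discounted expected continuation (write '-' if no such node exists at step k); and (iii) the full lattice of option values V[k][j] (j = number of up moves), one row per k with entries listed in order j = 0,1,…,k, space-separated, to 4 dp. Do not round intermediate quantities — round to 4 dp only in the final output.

Δt=0.27820, u=1.25392, d=0.79750, q=0.45100, disc=e^(-rΔt)=0.99667
k=5 terminal: V=max(K-S,0) → 61.9777 41.8538 10.2126 0.0000 0.0000 0.0000
k=4: j=0 S=44.0907 intr=53.0493 cont=52.7255 V=53.0493[EX]; j=1 S=69.3245 intr=27.8155 cont=27.4917 V=27.8155[EX]; j=2 S=109.0000 intr=0.0000 cont=5.5881 V=5.5881[hold]; j=3 S=171.3824 intr=0.0000 cont=0.0000 V=0.0000[hold]; j=4 S=269.4671 intr=0.0000 cont=0.0000 V=0.0000[hold]  S*(4)=69.3245
k=3: j=0 S=55.2862 intr=41.8538 cont=41.5300 V=41.8538[EX]; j=1 S=86.9274 intr=10.2126 cont=17.7317 V=17.7317[hold]; j=2 S=136.6773 intr=0.0000 cont=3.0576 V=3.0576[hold]; j=3 S=214.8998 intr=0.0000 cont=0.0000 V=0.0000[hold]  S*(3)=55.2862
k=2: j=0 S=69.3245 intr=27.8155 cont=30.8715 V=30.8715[hold]; j=1 S=109.0000 intr=0.0000 cont=11.0767 V=11.0767[hold]; j=2 S=171.3824 intr=0.0000 cont=1.6730 V=1.6730[hold]  S*(2)=-
k=1: j=0 S=86.9274 intr=10.2126 cont=21.8709 V=21.8709[hold]; j=1 S=136.6773 intr=0.0000 cont=6.8129 V=6.8129[hold]  S*(1)=-
k=0: j=0 S=109.0000 intr=0.0000 cont=15.0295 V=15.0295[hold]  S*(0)=-

price = 15.0295
boundary = - - - 55.2862 69.3245
tree:
15.0295
21.8709 6.8129
30.8715 11.0767 1.6730
41.8538 17.7317 3.0576 0.0000
53.0493 27.8155 5.5881 0.0000 0.0000
61.9777 41.8538 10.2126 0.0000 0.0000 0.0000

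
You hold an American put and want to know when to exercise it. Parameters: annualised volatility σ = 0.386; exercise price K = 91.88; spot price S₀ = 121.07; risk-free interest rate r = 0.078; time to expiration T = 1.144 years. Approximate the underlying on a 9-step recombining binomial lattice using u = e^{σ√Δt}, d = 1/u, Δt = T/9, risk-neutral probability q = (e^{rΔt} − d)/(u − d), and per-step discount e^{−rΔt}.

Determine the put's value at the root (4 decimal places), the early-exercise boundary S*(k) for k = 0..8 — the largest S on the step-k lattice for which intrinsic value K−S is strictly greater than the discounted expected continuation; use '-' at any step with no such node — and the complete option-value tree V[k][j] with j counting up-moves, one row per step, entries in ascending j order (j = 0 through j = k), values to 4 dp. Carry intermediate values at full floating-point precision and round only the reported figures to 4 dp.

Δt=0.12711  u=1.14754  d=0.87143  q=0.50174  discount=0.99013
step 9 (expiry): payoffs max(K−S,0) = 56.7942 45.6775 31.0385 11.7611 0.0000 0.0000 0.0000 0.0000 0.0000 0.0000
step 8: (k=8,j=0): S=40.2623, (K−S)⁺=51.6177, hold=50.7113 ⇒ V=51.6177 exercise | (k=8,j=1): S=53.0192, (K−S)⁺=38.8608, hold=37.9544 ⇒ V=38.8608 exercise | (k=8,j=2): S=69.8180, (K−S)⁺=22.0620, hold=21.1555 ⇒ V=22.0620 exercise | (k=8,j=3): S=91.9395, (K−S)⁺=0.0000, hold=5.8023 ⇒ V=5.8023 continue | (k=8,j=4): S=121.0700, (K−S)⁺=0.0000, hold=0.0000 ⇒ V=0.0000 continue | (k=8,j=5): S=159.4304, (K−S)⁺=0.0000, hold=0.0000 ⇒ V=0.0000 continue | (k=8,j=6): S=209.9450, (K−S)⁺=0.0000, hold=0.0000 ⇒ V=0.0000 continue | (k=8,j=7): S=276.4650, (K−S)⁺=0.0000, hold=0.0000 ⇒ V=0.0000 continue | (k=8,j=8): S=364.0614, (K−S)⁺=0.0000, hold=0.0000 ⇒ V=0.0000 continue  boundary S*=69.8180
step 7: (k=7,j=0): S=46.2025, (K−S)⁺=45.6775, hold=44.7710 ⇒ V=45.6775 exercise | (k=7,j=1): S=60.8415, (K−S)⁺=31.0385, hold=30.1320 ⇒ V=31.0385 exercise | (k=7,j=2): S=80.1189, (K−S)⁺=11.7611, hold=13.7668 ⇒ V=13.7668 continue | (k=7,j=3): S=105.5041, (K−S)⁺=0.0000, hold=2.8626 ⇒ V=2.8626 continue | (k=7,j=4): S=138.9325, (K−S)⁺=0.0000, hold=0.0000 ⇒ V=0.0000 continue | (k=7,j=5): S=182.9525, (K−S)⁺=0.0000, hold=0.0000 ⇒ V=0.0000 continue | (k=7,j=6): S=240.9200, (K−S)⁺=0.0000, hold=0.0000 ⇒ V=0.0000 continue | (k=7,j=7): S=317.2542, (K−S)⁺=0.0000, hold=0.0000 ⇒ V=0.0000 continue  boundary S*=60.8415
step 6: (k=6,j=0): S=53.0192, (K−S)⁺=38.8608, hold=37.9544 ⇒ V=38.8608 exercise | (k=6,j=1): S=69.8180, (K−S)⁺=22.0620, hold=22.1519 ⇒ V=22.1519 continue | (k=6,j=2): S=91.9395, (K−S)⁺=0.0000, hold=8.2139 ⇒ V=8.2139 continue | (k=6,j=3): S=121.0700, (K−S)⁺=0.0000, hold=1.4122 ⇒ V=1.4122 continue | (k=6,j=4): S=159.4304, (K−S)⁺=0.0000, hold=0.0000 ⇒ V=0.0000 continue | (k=6,j=5): S=209.9450, (K−S)⁺=0.0000, hold=0.0000 ⇒ V=0.0000 continue | (k=6,j=6): S=276.4650, (K−S)⁺=0.0000, hold=0.0000 ⇒ V=0.0000 continue  boundary S*=53.0192
step 5: (k=5,j=0): S=60.8415, (K−S)⁺=31.0385, hold=30.1767 ⇒ V=31.0385 exercise | (k=5,j=1): S=80.1189, (K−S)⁺=11.7611, hold=15.0091 ⇒ V=15.0091 continue | (k=5,j=2): S=105.5041, (K−S)⁺=0.0000, hold=4.7539 ⇒ V=4.7539 continue | (k=5,j=3): S=138.9325, (K−S)⁺=0.0000, hold=0.6967 ⇒ V=0.6967 continue | (k=5,j=4): S=182.9525, (K−S)⁺=0.0000, hold=0.0000 ⇒ V=0.0000 continue | (k=5,j=5): S=240.9200, (K−S)⁺=0.0000, hold=0.0000 ⇒ V=0.0000 continue  boundary S*=60.8415
step 4: (k=4,j=0): S=69.8180, (K−S)⁺=22.0620, hold=22.7691 ⇒ V=22.7691 continue | (k=4,j=1): S=91.9395, (K−S)⁺=0.0000, hold=9.7664 ⇒ V=9.7664 continue | (k=4,j=2): S=121.0700, (K−S)⁺=0.0000, hold=2.6914 ⇒ V=2.6914 continue | (k=4,j=3): S=159.4304, (K−S)⁺=0.0000, hold=0.3437 ⇒ V=0.3437 continue | (k=4,j=4): S=209.9450, (K−S)⁺=0.0000, hold=0.0000 ⇒ V=0.0000 continue  boundary S*=-
step 3: (k=3,j=0): S=80.1189, (K−S)⁺=11.7611, hold=16.0849 ⇒ V=16.0849 continue | (k=3,j=1): S=105.5041, (K−S)⁺=0.0000, hold=6.1553 ⇒ V=6.1553 continue | (k=3,j=2): S=138.9325, (K−S)⁺=0.0000, hold=1.4986 ⇒ V=1.4986 continue | (k=3,j=3): S=182.9525, (K−S)⁺=0.0000, hold=0.1696 ⇒ V=0.1696 continue  boundary S*=-
step 2: (k=2,j=0): S=91.9395, (K−S)⁺=0.0000, hold=10.9933 ⇒ V=10.9933 continue | (k=2,j=1): S=121.0700, (K−S)⁺=0.0000, hold=3.7812 ⇒ V=3.7812 continue | (k=2,j=2): S=159.4304, (K−S)⁺=0.0000, hold=0.8236 ⇒ V=0.8236 continue  boundary S*=-
step 1: (k=1,j=0): S=105.5041, (K−S)⁺=0.0000, hold=7.3020 ⇒ V=7.3020 continue | (k=1,j=1): S=138.9325, (K−S)⁺=0.0000, hold=2.2746 ⇒ V=2.2746 continue  boundary S*=-
step 0: (k=0,j=0): S=121.0700, (K−S)⁺=0.0000, hold=4.7324 ⇒ V=4.7324 continue  boundary S*=-

price = 4.7324
boundary = - - - - - 60.8415 53.0192 60.8415 69.8180
tree:
4.7324
7.3020 2.2746
10.9933 3.7812 0.8236
16.0849 6.1553 1.4986 0.1696
22.7691 9.7664 2.6914 0.3437 0.0000
31.0385 15.0091 4.7539 0.6967 0.0000 0.0000
38.8608 22.1519 8.2139 1.4122 0.0000 0.0000 0.0000
45.6775 31.0385 13.7668 2.8626 0.0000 0.0000 0.0000 0.0000
51.6177 38.8608 22.0620 5.8023 0.0000 0.0000 0.0000 0.0000 0.0000
56.7942 45.6775 31.0385 11.7611 0.0000 0.0000 0.0000 0.0000 0.0000 0.0000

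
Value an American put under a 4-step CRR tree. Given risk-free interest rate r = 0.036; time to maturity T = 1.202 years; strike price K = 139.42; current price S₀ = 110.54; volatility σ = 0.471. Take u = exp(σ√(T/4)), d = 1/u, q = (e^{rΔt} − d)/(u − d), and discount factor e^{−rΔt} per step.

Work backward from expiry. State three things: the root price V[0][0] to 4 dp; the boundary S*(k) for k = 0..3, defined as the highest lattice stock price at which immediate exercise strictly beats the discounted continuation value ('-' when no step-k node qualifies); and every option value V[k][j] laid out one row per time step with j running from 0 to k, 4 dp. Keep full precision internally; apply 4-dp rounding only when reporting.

price = 40.4375
boundary = - - 65.9563 85.3863
tree:
40.4375
55.7753 23.1500
73.4637 36.0562 8.3441
88.4722 54.0337 15.5234 0.0000
100.0656 73.4637 28.8800 0.0000 0.0000

Δt=0.30050, u=1.29459, d=0.77245, q=0.45664, disc=e^(-rΔt)=0.98924
k=4 terminal: V=max(K-S,0) → 100.0656 73.4637 28.8800 0.0000 0.0000
k=3: j=0 S=50.9478 intr=88.4722 cont=86.9721 V=88.4722[EX]; j=1 S=85.3863 intr=54.0337 cont=52.5336 V=54.0337[EX]; j=2 S=143.1037 intr=0.0000 cont=15.5234 V=15.5234[hold]; j=3 S=239.8357 intr=0.0000 cont=0.0000 V=0.0000[hold]  S*(3)=85.3863
k=2: j=0 S=65.9563 intr=73.4637 cont=71.9635 V=73.4637[EX]; j=1 S=110.5400 intr=28.8800 cont=36.0562 V=36.0562[hold]; j=2 S=185.2603 intr=0.0000 cont=8.3441 V=8.3441[hold]  S*(2)=65.9563
k=1: j=0 S=85.3863 intr=54.0337 cont=55.7753 V=55.7753[hold]; j=1 S=143.1037 intr=0.0000 cont=23.1500 V=23.1500[hold]  S*(1)=-
k=0: j=0 S=110.5400 intr=28.8800 cont=40.4375 V=40.4375[hold]  S*(0)=-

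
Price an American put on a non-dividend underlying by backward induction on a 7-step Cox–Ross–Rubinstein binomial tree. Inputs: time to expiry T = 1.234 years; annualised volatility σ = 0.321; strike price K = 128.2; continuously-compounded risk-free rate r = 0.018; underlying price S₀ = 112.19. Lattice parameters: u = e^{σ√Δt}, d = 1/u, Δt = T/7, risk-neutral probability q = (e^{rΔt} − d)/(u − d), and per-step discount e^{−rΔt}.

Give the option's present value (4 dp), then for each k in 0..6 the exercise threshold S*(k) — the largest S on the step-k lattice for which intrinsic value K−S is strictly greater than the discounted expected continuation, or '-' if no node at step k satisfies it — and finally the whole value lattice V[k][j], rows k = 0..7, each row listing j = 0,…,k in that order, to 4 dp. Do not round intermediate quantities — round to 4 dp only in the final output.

params: Δt=0.17629 u=1.14428 d=0.87391 q=0.47811 e^(-rΔt)=0.99683
t_7 payoffs: 84.5257 71.0138 53.3216 30.1559 0.0000 0.0000 0.0000 0.0000
t_6: node(6,0) S=49.9757 payoff=78.2243 vs cont=77.8182 → 78.2243 [stop]  node(6,1) S=65.4370 payoff=62.7630 vs cont=62.3568 → 62.7630 [stop]  node(6,2) S=85.6819 payoff=42.5181 vs cont=42.1120 → 42.5181 [stop]  node(6,3) S=112.1900 payoff=16.0100 vs cont=15.6881 → 16.0100 [stop]  node(6,4) S=146.8992 payoff=0.0000 vs cont=0.0000 → 0.0000 [wait]  node(6,5) S=192.3466 payoff=0.0000 vs cont=0.0000 → 0.0000 [wait]  node(6,6) S=251.8546 payoff=0.0000 vs cont=0.0000 → 0.0000 [wait]  ⇒ S*(6)=112.1900
t_5: node(5,0) S=57.1862 payoff=71.0138 vs cont=70.6077 → 71.0138 [stop]  node(5,1) S=74.8784 payoff=53.3216 vs cont=52.9155 → 53.3216 [stop]  node(5,2) S=98.0441 payoff=30.1559 vs cont=29.7497 → 30.1559 [stop]  node(5,3) S=128.3769 payoff=0.0000 vs cont=8.3290 → 8.3290 [wait]  node(5,4) S=168.0939 payoff=0.0000 vs cont=0.0000 → 0.0000 [wait]  node(5,5) S=220.0986 payoff=0.0000 vs cont=0.0000 → 0.0000 [wait]  ⇒ S*(5)=98.0441
t_4: node(4,0) S=65.4370 payoff=62.7630 vs cont=62.3568 → 62.7630 [stop]  node(4,1) S=85.6819 payoff=42.5181 vs cont=42.1120 → 42.5181 [stop]  node(4,2) S=112.1900 payoff=16.0100 vs cont=19.6577 → 19.6577 [wait]  node(4,3) S=146.8992 payoff=0.0000 vs cont=4.3330 → 4.3330 [wait]  node(4,4) S=192.3466 payoff=0.0000 vs cont=0.0000 → 0.0000 [wait]  ⇒ S*(4)=85.6819
t_3: node(3,0) S=74.8784 payoff=53.3216 vs cont=52.9155 → 53.3216 [stop]  node(3,1) S=98.0441 payoff=30.1559 vs cont=31.4882 → 31.4882 [wait]  node(3,2) S=128.3769 payoff=0.0000 vs cont=12.2917 → 12.2917 [wait]  node(3,3) S=168.0939 payoff=0.0000 vs cont=2.2542 → 2.2542 [wait]  ⇒ S*(3)=74.8784
t_2: node(2,0) S=85.6819 payoff=42.5181 vs cont=42.7470 → 42.7470 [wait]  node(2,1) S=112.1900 payoff=16.0100 vs cont=22.2395 → 22.2395 [wait]  node(2,2) S=146.8992 payoff=0.0000 vs cont=7.4689 → 7.4689 [wait]  ⇒ S*(2)=-
t_1: node(1,0) S=98.0441 payoff=30.1559 vs cont=32.8377 → 32.8377 [wait]  node(1,1) S=128.3769 payoff=0.0000 vs cont=15.1294 → 15.1294 [wait]  ⇒ S*(1)=-
t_0: node(0,0) S=112.1900 payoff=16.0100 vs cont=24.2940 → 24.2940 [wait]  ⇒ S*(0)=-

price = 24.2940
boundary = - - - 74.8784 85.6819 98.0441 112.1900
tree:
24.2940
32.8377 15.1294
42.7470 22.2395 7.4689
53.3216 31.4882 12.2917 2.2542
62.7630 42.5181 19.6577 4.3330 0.0000
71.0138 53.3216 30.1559 8.3290 0.0000 0.0000
78.2243 62.7630 42.5181 16.0100 0.0000 0.0000 0.0000
84.5257 71.0138 53.3216 30.1559 0.0000 0.0000 0.0000 0.0000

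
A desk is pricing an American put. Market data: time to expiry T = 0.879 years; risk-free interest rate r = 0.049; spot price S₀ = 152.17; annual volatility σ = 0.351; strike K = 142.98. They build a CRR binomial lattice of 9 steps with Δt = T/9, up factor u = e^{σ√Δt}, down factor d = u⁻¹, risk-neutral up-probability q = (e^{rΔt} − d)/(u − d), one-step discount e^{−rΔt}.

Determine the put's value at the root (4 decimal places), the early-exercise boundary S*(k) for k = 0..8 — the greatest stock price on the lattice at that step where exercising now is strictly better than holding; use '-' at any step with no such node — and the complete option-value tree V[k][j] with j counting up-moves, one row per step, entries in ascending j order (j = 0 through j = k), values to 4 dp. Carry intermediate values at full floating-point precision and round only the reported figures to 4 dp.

params: Δt=0.09767 u=1.11594 d=0.89611 q=0.49443 e^(-rΔt)=0.99523
t_9 payoffs: 86.2809 72.3719 55.0508 33.4807 6.6191 0.0000 0.0000 0.0000 0.0000 0.0000
t_8: node(8,0) S=63.2725 payoff=79.7075 vs cont=79.0248 → 79.7075 [stop]  node(8,1) S=78.7941 payoff=64.1859 vs cont=63.5033 → 64.1859 [stop]  node(8,2) S=98.1233 payoff=44.8567 vs cont=44.1741 → 44.8567 [stop]  node(8,3) S=122.1942 payoff=20.7858 vs cont=20.1032 → 20.7858 [stop]  node(8,4) S=152.1700 payoff=0.0000 vs cont=3.3305 → 3.3305 [wait]  node(8,5) S=189.4992 payoff=0.0000 vs cont=0.0000 → 0.0000 [wait]  node(8,6) S=235.9858 payoff=0.0000 vs cont=0.0000 → 0.0000 [wait]  node(8,7) S=293.8761 payoff=0.0000 vs cont=0.0000 → 0.0000 [wait]  node(8,8) S=365.9677 payoff=0.0000 vs cont=0.0000 → 0.0000 [wait]  ⇒ S*(8)=122.1942
t_7: node(7,0) S=70.6081 payoff=72.3719 vs cont=71.6893 → 72.3719 [stop]  node(7,1) S=87.9292 payoff=55.0508 vs cont=54.3682 → 55.0508 [stop]  node(7,2) S=109.4993 payoff=33.4807 vs cont=32.7981 → 33.4807 [stop]  node(7,3) S=136.3609 payoff=6.6191 vs cont=12.0974 → 12.0974 [wait]  node(7,4) S=169.8120 payoff=0.0000 vs cont=1.6758 → 1.6758 [wait]  node(7,5) S=211.4690 payoff=0.0000 vs cont=0.0000 → 0.0000 [wait]  node(7,6) S=263.3450 payoff=0.0000 vs cont=0.0000 → 0.0000 [wait]  node(7,7) S=327.9469 payoff=0.0000 vs cont=0.0000 → 0.0000 [wait]  ⇒ S*(7)=109.4993
t_6: node(6,0) S=78.7941 payoff=64.1859 vs cont=63.5033 → 64.1859 [stop]  node(6,1) S=98.1233 payoff=44.8567 vs cont=44.1741 → 44.8567 [stop]  node(6,2) S=122.1942 payoff=20.7858 vs cont=22.7988 → 22.7988 [wait]  node(6,3) S=152.1700 payoff=0.0000 vs cont=6.9115 → 6.9115 [wait]  node(6,4) S=189.4992 payoff=0.0000 vs cont=0.8432 → 0.8432 [wait]  node(6,5) S=235.9858 payoff=0.0000 vs cont=0.0000 → 0.0000 [wait]  node(6,6) S=293.8761 payoff=0.0000 vs cont=0.0000 → 0.0000 [wait]  ⇒ S*(6)=98.1233
t_5: node(5,0) S=87.9292 payoff=55.0508 vs cont=54.3682 → 55.0508 [stop]  node(5,1) S=109.4993 payoff=33.4807 vs cont=33.7886 → 33.7886 [wait]  node(5,2) S=136.3609 payoff=6.6191 vs cont=14.8724 → 14.8724 [wait]  node(5,3) S=169.8120 payoff=0.0000 vs cont=3.8925 → 3.8925 [wait]  node(5,4) S=211.4690 payoff=0.0000 vs cont=0.4243 → 0.4243 [wait]  node(5,5) S=263.3450 payoff=0.0000 vs cont=0.0000 → 0.0000 [wait]  ⇒ S*(5)=87.9292
t_4: node(4,0) S=98.1233 payoff=44.8567 vs cont=44.3256 → 44.8567 [stop]  node(4,1) S=122.1942 payoff=20.7858 vs cont=24.3193 → 24.3193 [wait]  node(4,2) S=152.1700 payoff=0.0000 vs cont=9.3985 → 9.3985 [wait]  node(4,3) S=189.4992 payoff=0.0000 vs cont=2.1673 → 2.1673 [wait]  node(4,4) S=235.9858 payoff=0.0000 vs cont=0.2135 → 0.2135 [wait]  ⇒ S*(4)=98.1233
t_3: node(3,0) S=109.4993 payoff=33.4807 vs cont=34.5368 → 34.5368 [wait]  node(3,1) S=136.3609 payoff=6.6191 vs cont=16.8612 → 16.8612 [wait]  node(3,2) S=169.8120 payoff=0.0000 vs cont=5.7954 → 5.7954 [wait]  node(3,3) S=211.4690 payoff=0.0000 vs cont=1.1955 → 1.1955 [wait]  ⇒ S*(3)=-
t_2: node(2,0) S=122.1942 payoff=20.7858 vs cont=25.6743 → 25.6743 [wait]  node(2,1) S=152.1700 payoff=0.0000 vs cont=11.3356 → 11.3356 [wait]  node(2,2) S=189.4992 payoff=0.0000 vs cont=3.5043 → 3.5043 [wait]  ⇒ S*(2)=-
t_1: node(1,0) S=136.3609 payoff=6.6191 vs cont=18.4962 → 18.4962 [wait]  node(1,1) S=169.8120 payoff=0.0000 vs cont=7.4280 → 7.4280 [wait]  ⇒ S*(1)=-
t_0: node(0,0) S=152.1700 payoff=0.0000 vs cont=12.9616 → 12.9616 [wait]  ⇒ S*(0)=-

price = 12.9616
boundary = - - - - 98.1233 87.9292 98.1233 109.4993 122.1942
tree:
12.9616
18.4962 7.4280
25.6743 11.3356 3.5043
34.5368 16.8612 5.7954 1.1955
44.8567 24.3193 9.3985 2.1673 0.2135
55.0508 33.7886 14.8724 3.8925 0.4243 0.0000
64.1859 44.8567 22.7988 6.9115 0.8432 0.0000 0.0000
72.3719 55.0508 33.4807 12.0974 1.6758 0.0000 0.0000 0.0000
79.7075 64.1859 44.8567 20.7858 3.3305 0.0000 0.0000 0.0000 0.0000
86.2809 72.3719 55.0508 33.4807 6.6191 0.0000 0.0000 0.0000 0.0000 0.0000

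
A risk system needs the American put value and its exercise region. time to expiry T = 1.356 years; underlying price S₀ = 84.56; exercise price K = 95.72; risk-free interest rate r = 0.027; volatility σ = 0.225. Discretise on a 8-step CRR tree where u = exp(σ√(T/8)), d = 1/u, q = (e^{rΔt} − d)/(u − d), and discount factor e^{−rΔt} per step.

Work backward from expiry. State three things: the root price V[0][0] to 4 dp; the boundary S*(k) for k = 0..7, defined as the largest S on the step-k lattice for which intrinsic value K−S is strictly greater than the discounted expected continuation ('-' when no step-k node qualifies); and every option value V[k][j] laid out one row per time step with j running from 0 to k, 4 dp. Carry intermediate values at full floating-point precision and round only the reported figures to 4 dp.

Δt=0.16950, u=1.09706, d=0.91153, q=0.50158, disc=e^(-rΔt)=0.99543
k=8 terminal: V=max(K-S,0) → 55.4183 47.2153 37.3427 25.4606 11.1600 0.0000 0.0000 0.0000 0.0000
k=7: j=0 S=44.2134 intr=51.5066 cont=51.0695 V=51.5066[EX]; j=1 S=53.2126 intr=42.5074 cont=42.0704 V=42.5074[EX]; j=2 S=64.0434 intr=31.6766 cont=31.2395 V=31.6766[EX]; j=3 S=77.0788 intr=18.6412 cont=18.2042 V=18.6412[EX]; j=4 S=92.7673 intr=2.9527 cont=5.5370 V=5.5370[hold]; j=5 S=111.6492 intr=0.0000 cont=0.0000 V=0.0000[hold]; j=6 S=134.3742 intr=0.0000 cont=0.0000 V=0.0000[hold]; j=7 S=161.7246 intr=0.0000 cont=0.0000 V=0.0000[hold]  S*(7)=77.0788
k=6: j=0 S=48.5047 intr=47.2153 cont=46.7782 V=47.2153[EX]; j=1 S=58.3773 intr=37.3427 cont=36.9056 V=37.3427[EX]; j=2 S=70.2594 intr=25.4606 cont=25.0235 V=25.4606[EX]; j=3 S=84.5600 intr=11.1600 cont=12.0133 V=12.0133[hold]; j=4 S=101.7713 intr=0.0000 cont=2.7471 V=2.7471[hold]; j=5 S=122.4858 intr=0.0000 cont=0.0000 V=0.0000[hold]; j=6 S=147.4164 intr=0.0000 cont=0.0000 V=0.0000[hold]  S*(6)=70.2594
k=5: j=0 S=53.2126 intr=42.5074 cont=42.0704 V=42.5074[EX]; j=1 S=64.0434 intr=31.6766 cont=31.2395 V=31.6766[EX]; j=2 S=77.0788 intr=18.6412 cont=18.6302 V=18.6412[EX]; j=3 S=92.7673 intr=2.9527 cont=7.3319 V=7.3319[hold]; j=4 S=111.6492 intr=0.0000 cont=1.3630 V=1.3630[hold]; j=5 S=134.3742 intr=0.0000 cont=0.0000 V=0.0000[hold]  S*(5)=77.0788
k=4: j=0 S=58.3773 intr=37.3427 cont=36.9056 V=37.3427[EX]; j=1 S=70.2594 intr=25.4606 cont=25.0235 V=25.4606[EX]; j=2 S=84.5600 intr=11.1600 cont=12.9095 V=12.9095[hold]; j=3 S=101.7713 intr=0.0000 cont=4.3182 V=4.3182[hold]; j=4 S=122.4858 intr=0.0000 cont=0.6762 V=0.6762[hold]  S*(4)=70.2594
k=3: j=0 S=64.0434 intr=31.6766 cont=31.2395 V=31.6766[EX]; j=1 S=77.0788 intr=18.6412 cont=19.0776 V=19.0776[hold]; j=2 S=92.7673 intr=2.9527 cont=8.5610 V=8.5610[hold]; j=3 S=111.6492 intr=0.0000 cont=2.4801 V=2.4801[hold]  S*(3)=64.0434
k=2: j=0 S=70.2594 intr=25.4606 cont=25.2414 V=25.4606[EX]; j=1 S=84.5600 intr=11.1600 cont=13.7396 V=13.7396[hold]; j=2 S=101.7713 intr=0.0000 cont=5.4857 V=5.4857[hold]  S*(2)=70.2594
k=1: j=0 S=77.0788 intr=18.6412 cont=19.4922 V=19.4922[hold]; j=1 S=92.7673 intr=2.9527 cont=9.5558 V=9.5558[hold]  S*(1)=-
k=0: j=0 S=84.5600 intr=11.1600 cont=14.4420 V=14.4420[hold]  S*(0)=-

price = 14.4420
boundary = - - 70.2594 64.0434 70.2594 77.0788 70.2594 77.0788
tree:
14.4420
19.4922 9.5558
25.4606 13.7396 5.4857
31.6766 19.0776 8.5610 2.4801
37.3427 25.4606 12.9095 4.3182 0.6762
42.5074 31.6766 18.6412 7.3319 1.3630 0.0000
47.2153 37.3427 25.4606 12.0133 2.7471 0.0000 0.0000
51.5066 42.5074 31.6766 18.6412 5.5370 0.0000 0.0000 0.0000
55.4183 47.2153 37.3427 25.4606 11.1600 0.0000 0.0000 0.0000 0.0000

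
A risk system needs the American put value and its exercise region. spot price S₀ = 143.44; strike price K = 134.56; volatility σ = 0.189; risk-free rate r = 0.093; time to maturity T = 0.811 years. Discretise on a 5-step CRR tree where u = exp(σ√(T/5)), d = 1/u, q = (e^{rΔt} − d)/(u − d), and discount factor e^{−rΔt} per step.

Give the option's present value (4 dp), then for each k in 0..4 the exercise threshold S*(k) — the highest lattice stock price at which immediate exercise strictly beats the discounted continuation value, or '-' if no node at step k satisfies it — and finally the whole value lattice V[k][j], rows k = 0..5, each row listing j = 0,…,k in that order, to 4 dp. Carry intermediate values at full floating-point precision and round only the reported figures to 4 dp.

Δt=0.16220, u=1.07909, d=0.92671, q=0.58072, disc=e^(-rΔt)=0.98503
k=5 terminal: V=max(K-S,0) → 36.5248 20.4043 1.6332 0.0000 0.0000 0.0000
k=4: j=0 S=105.7888 intr=28.7712 cont=26.7566 V=28.7712[EX]; j=1 S=123.1842 intr=11.3758 cont=9.3612 V=11.3758[EX]; j=2 S=143.4400 intr=0.0000 cont=0.6745 V=0.6745[hold]; j=3 S=167.0265 intr=0.0000 cont=0.0000 V=0.0000[hold]; j=4 S=194.4916 intr=0.0000 cont=0.0000 V=0.0000[hold]  S*(4)=123.1842
k=3: j=0 S=114.1557 intr=20.4043 cont=18.3898 V=20.4043[EX]; j=1 S=132.9268 intr=1.6332 cont=5.0840 V=5.0840[hold]; j=2 S=154.7847 intr=0.0000 cont=0.2786 V=0.2786[hold]; j=3 S=180.2367 intr=0.0000 cont=0.0000 V=0.0000[hold]  S*(3)=114.1557
k=2: j=0 S=123.1842 intr=11.3758 cont=11.3352 V=11.3758[EX]; j=1 S=143.4400 intr=0.0000 cont=2.2591 V=2.2591[hold]; j=2 S=167.0265 intr=0.0000 cont=0.1150 V=0.1150[hold]  S*(2)=123.1842
k=1: j=0 S=132.9268 intr=1.6332 cont=5.9905 V=5.9905[hold]; j=1 S=154.7847 intr=0.0000 cont=0.9988 V=0.9988[hold]  S*(1)=-
k=0: j=0 S=143.4400 intr=0.0000 cont=3.0454 V=3.0454[hold]  S*(0)=-

price = 3.0454
boundary = - - 123.1842 114.1557 123.1842
tree:
3.0454
5.9905 0.9988
11.3758 2.2591 0.1150
20.4043 5.0840 0.2786 0.0000
28.7712 11.3758 0.6745 0.0000 0.0000
36.5248 20.4043 1.6332 0.0000 0.0000 0.0000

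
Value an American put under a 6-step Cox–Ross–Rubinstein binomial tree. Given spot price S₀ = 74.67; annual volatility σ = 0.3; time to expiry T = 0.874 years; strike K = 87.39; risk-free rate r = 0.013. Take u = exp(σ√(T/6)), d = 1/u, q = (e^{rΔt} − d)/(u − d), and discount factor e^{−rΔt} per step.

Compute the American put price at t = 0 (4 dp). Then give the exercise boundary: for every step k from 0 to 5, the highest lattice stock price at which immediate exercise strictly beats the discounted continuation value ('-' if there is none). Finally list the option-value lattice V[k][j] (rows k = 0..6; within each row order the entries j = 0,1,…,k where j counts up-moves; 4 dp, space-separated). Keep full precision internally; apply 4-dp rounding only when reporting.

price = 16.4187
boundary = - - - 52.9624 59.3873 66.5917
tree:
16.4187
21.8815 10.5577
28.0434 15.2837 5.4727
34.4276 21.2287 8.8950 1.7818
40.1575 28.0027 13.9644 3.4309 0.0000
45.2674 34.4276 20.7983 6.6061 0.0000 0.0000
49.8245 40.1575 28.0027 12.7200 0.0000 0.0000 0.0000

Δt=0.14567  u=1.12131  d=0.89181  q=0.47967  discount=0.99811
step 6 (expiry): payoffs max(K−S,0) = 49.8245 40.1575 28.0027 12.7200 0.0000 0.0000 0.0000
step 5: (k=5,j=0): S=42.1226, (K−S)⁺=45.2674, hold=45.1021 ⇒ V=45.2674 exercise | (k=5,j=1): S=52.9624, (K−S)⁺=34.4276, hold=34.2623 ⇒ V=34.4276 exercise | (k=5,j=2): S=66.5917, (K−S)⁺=20.7983, hold=20.6330 ⇒ V=20.7983 exercise | (k=5,j=3): S=83.7283, (K−S)⁺=3.6617, hold=6.6061 ⇒ V=6.6061 continue | (k=5,j=4): S=105.2749, (K−S)⁺=0.0000, hold=0.0000 ⇒ V=0.0000 continue | (k=5,j=5): S=132.3663, (K−S)⁺=0.0000, hold=0.0000 ⇒ V=0.0000 continue  boundary S*=66.5917
step 4: (k=4,j=0): S=47.2325, (K−S)⁺=40.1575, hold=39.9921 ⇒ V=40.1575 exercise | (k=4,j=1): S=59.3873, (K−S)⁺=28.0027, hold=27.8374 ⇒ V=28.0027 exercise | (k=4,j=2): S=74.6700, (K−S)⁺=12.7200, hold=13.9644 ⇒ V=13.9644 continue | (k=4,j=3): S=93.8855, (K−S)⁺=0.0000, hold=3.4309 ⇒ V=3.4309 continue | (k=4,j=4): S=118.0460, (K−S)⁺=0.0000, hold=0.0000 ⇒ V=0.0000 continue  boundary S*=59.3873
step 3: (k=3,j=0): S=52.9624, (K−S)⁺=34.4276, hold=34.2623 ⇒ V=34.4276 exercise | (k=3,j=1): S=66.5917, (K−S)⁺=20.7983, hold=21.2287 ⇒ V=21.2287 continue | (k=3,j=2): S=83.7283, (K−S)⁺=3.6617, hold=8.8950 ⇒ V=8.8950 continue | (k=3,j=3): S=105.2749, (K−S)⁺=0.0000, hold=1.7818 ⇒ V=1.7818 continue  boundary S*=52.9624
step 2: (k=2,j=0): S=59.3873, (K−S)⁺=28.0027, hold=28.0434 ⇒ V=28.0434 continue | (k=2,j=1): S=74.6700, (K−S)⁺=12.7200, hold=15.2837 ⇒ V=15.2837 continue | (k=2,j=2): S=93.8855, (K−S)⁺=0.0000, hold=5.4727 ⇒ V=5.4727 continue  boundary S*=-
step 1: (k=1,j=0): S=66.5917, (K−S)⁺=20.7983, hold=21.8815 ⇒ V=21.8815 continue | (k=1,j=1): S=83.7283, (K−S)⁺=3.6617, hold=10.5577 ⇒ V=10.5577 continue  boundary S*=-
step 0: (k=0,j=0): S=74.6700, (K−S)⁺=12.7200, hold=16.4187 ⇒ V=16.4187 continue  boundary S*=-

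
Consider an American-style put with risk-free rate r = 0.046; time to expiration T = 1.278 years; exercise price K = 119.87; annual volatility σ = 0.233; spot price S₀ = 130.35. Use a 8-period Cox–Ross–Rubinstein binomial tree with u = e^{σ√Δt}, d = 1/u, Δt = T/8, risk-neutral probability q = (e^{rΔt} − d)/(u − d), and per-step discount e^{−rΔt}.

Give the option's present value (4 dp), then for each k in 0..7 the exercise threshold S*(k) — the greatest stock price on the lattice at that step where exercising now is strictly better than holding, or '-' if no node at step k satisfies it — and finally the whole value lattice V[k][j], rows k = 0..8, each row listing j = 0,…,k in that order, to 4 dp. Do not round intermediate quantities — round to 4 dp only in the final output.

params: Δt=0.15975 u=1.09760 d=0.91108 q=0.51628 e^(-rΔt)=0.99268
t_8 payoffs: 57.9895 45.3207 30.0584 11.6714 0.0000 0.0000 0.0000 0.0000 0.0000
t_7: node(7,0) S=67.9202 payoff=51.9498 vs cont=51.0722 → 51.9498 [stop]  node(7,1) S=81.8254 payoff=38.0446 vs cont=37.1670 → 38.0446 [stop]  node(7,2) S=98.5774 payoff=21.2926 vs cont=20.4150 → 21.2926 [stop]  node(7,3) S=118.7590 payoff=1.1110 vs cont=5.6044 → 5.6044 [wait]  node(7,4) S=143.0723 payoff=0.0000 vs cont=0.0000 → 0.0000 [wait]  node(7,5) S=172.3633 payoff=0.0000 vs cont=0.0000 → 0.0000 [wait]  node(7,6) S=207.6510 payoff=0.0000 vs cont=0.0000 → 0.0000 [wait]  node(7,7) S=250.1631 payoff=0.0000 vs cont=0.0000 → 0.0000 [wait]  ⇒ S*(7)=98.5774
t_6: node(6,0) S=74.5493 payoff=45.3207 vs cont=44.4431 → 45.3207 [stop]  node(6,1) S=89.8116 payoff=30.0584 vs cont=29.1807 → 30.0584 [stop]  node(6,2) S=108.1986 payoff=11.6714 vs cont=13.0965 → 13.0965 [wait]  node(6,3) S=130.3500 payoff=0.0000 vs cont=2.6911 → 2.6911 [wait]  node(6,4) S=157.0364 payoff=0.0000 vs cont=0.0000 → 0.0000 [wait]  node(6,5) S=189.1862 payoff=0.0000 vs cont=0.0000 → 0.0000 [wait]  node(6,6) S=227.9180 payoff=0.0000 vs cont=0.0000 → 0.0000 [wait]  ⇒ S*(6)=89.8116
t_5: node(5,0) S=81.8254 payoff=38.0446 vs cont=37.1670 → 38.0446 [stop]  node(5,1) S=98.5774 payoff=21.2926 vs cont=21.1454 → 21.2926 [stop]  node(5,2) S=118.7590 payoff=1.1110 vs cont=7.6679 → 7.6679 [wait]  node(5,3) S=143.0723 payoff=0.0000 vs cont=1.2922 → 1.2922 [wait]  node(5,4) S=172.3633 payoff=0.0000 vs cont=0.0000 → 0.0000 [wait]  node(5,5) S=207.6510 payoff=0.0000 vs cont=0.0000 → 0.0000 [wait]  ⇒ S*(5)=98.5774
t_4: node(4,0) S=89.8116 payoff=30.0584 vs cont=29.1807 → 30.0584 [stop]  node(4,1) S=108.1986 payoff=11.6714 vs cont=14.1541 → 14.1541 [wait]  node(4,2) S=130.3500 payoff=0.0000 vs cont=4.3442 → 4.3442 [wait]  node(4,3) S=157.0364 payoff=0.0000 vs cont=0.6205 → 0.6205 [wait]  node(4,4) S=189.1862 payoff=0.0000 vs cont=0.0000 → 0.0000 [wait]  ⇒ S*(4)=89.8116
t_3: node(3,0) S=98.5774 payoff=21.2926 vs cont=21.6874 → 21.6874 [wait]  node(3,1) S=118.7590 payoff=1.1110 vs cont=9.0229 → 9.0229 [wait]  node(3,2) S=143.0723 payoff=0.0000 vs cont=2.4040 → 2.4040 [wait]  node(3,3) S=172.3633 payoff=0.0000 vs cont=0.2980 → 0.2980 [wait]  ⇒ S*(3)=-
t_2: node(2,0) S=108.1986 payoff=11.6714 vs cont=15.0381 → 15.0381 [wait]  node(2,1) S=130.3500 payoff=0.0000 vs cont=5.5647 → 5.5647 [wait]  node(2,2) S=157.0364 payoff=0.0000 vs cont=1.3071 → 1.3071 [wait]  ⇒ S*(2)=-
t_1: node(1,0) S=118.7590 payoff=1.1110 vs cont=10.0729 → 10.0729 [wait]  node(1,1) S=143.0723 payoff=0.0000 vs cont=3.3419 → 3.3419 [wait]  ⇒ S*(1)=-
t_0: node(0,0) S=130.3500 payoff=0.0000 vs cont=6.5496 → 6.5496 [wait]  ⇒ S*(0)=-

price = 6.5496
boundary = - - - - 89.8116 98.5774 89.8116 98.5774
tree:
6.5496
10.0729 3.3419
15.0381 5.5647 1.3071
21.6874 9.0229 2.4040 0.2980
30.0584 14.1541 4.3442 0.6205 0.0000
38.0446 21.2926 7.6679 1.2922 0.0000 0.0000
45.3207 30.0584 13.0965 2.6911 0.0000 0.0000 0.0000
51.9498 38.0446 21.2926 5.6044 0.0000 0.0000 0.0000 0.0000
57.9895 45.3207 30.0584 11.6714 0.0000 0.0000 0.0000 0.0000 0.0000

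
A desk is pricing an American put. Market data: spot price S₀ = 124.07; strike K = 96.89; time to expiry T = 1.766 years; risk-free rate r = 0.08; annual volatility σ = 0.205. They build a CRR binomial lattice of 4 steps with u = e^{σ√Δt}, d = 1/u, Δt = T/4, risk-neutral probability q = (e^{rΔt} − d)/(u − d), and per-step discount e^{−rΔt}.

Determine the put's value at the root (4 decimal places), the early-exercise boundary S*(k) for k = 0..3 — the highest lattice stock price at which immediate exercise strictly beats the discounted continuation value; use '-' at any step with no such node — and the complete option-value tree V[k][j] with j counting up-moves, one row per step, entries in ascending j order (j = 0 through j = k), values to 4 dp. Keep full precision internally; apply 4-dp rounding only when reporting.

Δt=0.44150  u=1.14593  d=0.87266  q=0.59756  discount=0.96530
step 4 (expiry): payoffs max(K−S,0) = 24.9384 2.4070 0.0000 0.0000 0.0000
step 3: (k=3,j=0): S=82.4512, (K−S)⁺=14.4388, hold=11.0764 ⇒ V=14.4388 exercise | (k=3,j=1): S=108.2705, (K−S)⁺=0.0000, hold=0.9351 ⇒ V=0.9351 continue | (k=3,j=2): S=142.1751, (K−S)⁺=0.0000, hold=0.0000 ⇒ V=0.0000 continue | (k=3,j=3): S=186.6967, (K−S)⁺=0.0000, hold=0.0000 ⇒ V=0.0000 continue  boundary S*=82.4512
step 2: (k=2,j=0): S=94.4830, (K−S)⁺=2.4070, hold=6.1485 ⇒ V=6.1485 continue | (k=2,j=1): S=124.0700, (K−S)⁺=0.0000, hold=0.3633 ⇒ V=0.3633 continue | (k=2,j=2): S=162.9221, (K−S)⁺=0.0000, hold=0.0000 ⇒ V=0.0000 continue  boundary S*=-
step 1: (k=1,j=0): S=108.2705, (K−S)⁺=0.0000, hold=2.5981 ⇒ V=2.5981 continue | (k=1,j=1): S=142.1751, (K−S)⁺=0.0000, hold=0.1411 ⇒ V=0.1411 continue  boundary S*=-
step 0: (k=0,j=0): S=124.0700, (K−S)⁺=0.0000, hold=1.0907 ⇒ V=1.0907 continue  boundary S*=-

price = 1.0907
boundary = - - - 82.4512
tree:
1.0907
2.5981 0.1411
6.1485 0.3633 0.0000
14.4388 0.9351 0.0000 0.0000
24.9384 2.4070 0.0000 0.0000 0.0000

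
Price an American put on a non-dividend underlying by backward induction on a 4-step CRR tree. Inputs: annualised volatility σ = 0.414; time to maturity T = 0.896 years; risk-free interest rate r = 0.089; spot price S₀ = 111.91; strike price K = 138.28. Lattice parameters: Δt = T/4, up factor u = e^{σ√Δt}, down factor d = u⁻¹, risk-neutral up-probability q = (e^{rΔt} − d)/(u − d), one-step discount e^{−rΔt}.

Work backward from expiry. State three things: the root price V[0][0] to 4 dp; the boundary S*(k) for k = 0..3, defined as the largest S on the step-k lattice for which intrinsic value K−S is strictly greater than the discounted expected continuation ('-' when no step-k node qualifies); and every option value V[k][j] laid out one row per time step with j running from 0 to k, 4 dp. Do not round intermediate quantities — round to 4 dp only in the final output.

price = 31.0524
boundary = - 91.9969 75.6270 91.9969
tree:
31.0524
46.2831 17.2017
62.6530 28.9185 6.2785
76.1100 46.2831 12.8672 0.0000
87.1724 62.6530 26.3700 0.0000 0.0000

Δt=0.22400  u=1.21645  d=0.82206  q=0.50223  discount=0.98026
step 4 (expiry): payoffs max(K−S,0) = 87.1724 62.6530 26.3700 0.0000 0.0000
step 3: (k=3,j=0): S=62.1700, (K−S)⁺=76.1100, hold=73.3805 ⇒ V=76.1100 exercise | (k=3,j=1): S=91.9969, (K−S)⁺=46.2831, hold=43.5537 ⇒ V=46.2831 exercise | (k=3,j=2): S=136.1334, (K−S)⁺=2.1466, hold=12.8672 ⇒ V=12.8672 continue | (k=3,j=3): S=201.4451, (K−S)⁺=0.0000, hold=0.0000 ⇒ V=0.0000 continue  boundary S*=91.9969
step 2: (k=2,j=0): S=75.6270, (K−S)⁺=62.6530, hold=59.9235 ⇒ V=62.6530 exercise | (k=2,j=1): S=111.9100, (K−S)⁺=26.3700, hold=28.9185 ⇒ V=28.9185 continue | (k=2,j=2): S=165.6001, (K−S)⁺=0.0000, hold=6.2785 ⇒ V=6.2785 continue  boundary S*=75.6270
step 1: (k=1,j=0): S=91.9969, (K−S)⁺=46.2831, hold=44.8083 ⇒ V=46.2831 exercise | (k=1,j=1): S=136.1334, (K−S)⁺=2.1466, hold=17.2017 ⇒ V=17.2017 continue  boundary S*=91.9969
step 0: (k=0,j=0): S=111.9100, (K−S)⁺=26.3700, hold=31.0524 ⇒ V=31.0524 continue  boundary S*=-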